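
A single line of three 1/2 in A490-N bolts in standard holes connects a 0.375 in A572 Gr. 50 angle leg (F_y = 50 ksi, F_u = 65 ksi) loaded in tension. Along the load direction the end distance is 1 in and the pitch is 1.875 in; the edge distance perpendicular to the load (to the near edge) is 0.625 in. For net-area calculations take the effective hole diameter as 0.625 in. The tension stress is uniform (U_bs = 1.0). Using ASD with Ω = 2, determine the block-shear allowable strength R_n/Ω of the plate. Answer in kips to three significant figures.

27.1 kips

Shear plane L_v = 1 + 2·1.875 = 4.75 in; A_gv = 4.75 × 0.375 = 1.781 in².
A_nv = (4.75 − 2.5·0.625) × 0.375 = 1.195 in².
A_nt = (0.625 − 0.5·0.625) × 0.375 = 0.1172 in².
0.6 F_u A_nv = 46.62 kips; 0.6 F_y A_gv = 53.44 kips → shear rupture governs the shear term.
R_n = 46.62 + 1.0 × 65 × 0.1172 = 54.23 kips.
Allowable strength R_n/Ω = 54.23 / 2 = 27.1 kips.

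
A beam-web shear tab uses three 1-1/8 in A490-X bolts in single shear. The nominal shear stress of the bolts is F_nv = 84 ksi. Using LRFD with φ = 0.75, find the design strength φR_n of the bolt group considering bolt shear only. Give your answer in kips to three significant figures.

A_b = π × 1.125² / 4 = 0.994 in².
R_n = F_nv · A_b · n · n_s = 84 × 0.994 × 3 × 1 = 250.5 kips.
Design strength φR_n = 0.75 × 250.5 = 188 kips.

188 kips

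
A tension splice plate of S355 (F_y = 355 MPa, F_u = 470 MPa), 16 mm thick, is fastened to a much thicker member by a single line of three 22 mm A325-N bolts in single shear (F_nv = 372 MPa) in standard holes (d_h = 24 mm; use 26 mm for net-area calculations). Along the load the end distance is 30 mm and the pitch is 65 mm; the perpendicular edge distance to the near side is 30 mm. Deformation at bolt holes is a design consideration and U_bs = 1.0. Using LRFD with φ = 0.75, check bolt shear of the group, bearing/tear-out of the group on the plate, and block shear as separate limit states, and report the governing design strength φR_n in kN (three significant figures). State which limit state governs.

318 kN (bolt shear governs)

Bolt shear: A_b = π·22²/4 = 380.1 mm²; R_n = 372 × 380.1 × 3 × 1 / 1000 = 424.2 kN → 0.75 × 424.2 = 318 kN.
Bearing: edge l_c = 18, r_n = 162.4 kN; interior l_c = 41, r_n = 370 kN; R_n = 162.4 + 2·370 = 902.4 kN → 677 kN.
Block shear: A_gv = 2560, A_nv = 1520, A_nt = 272 mm²; R_n = min(0.6F_uA_nv, 0.6F_yA_gv) + U_bs·F_u·A_nt = 556.5 kN → 417 kN.
Bolt shear governs: 318 kN.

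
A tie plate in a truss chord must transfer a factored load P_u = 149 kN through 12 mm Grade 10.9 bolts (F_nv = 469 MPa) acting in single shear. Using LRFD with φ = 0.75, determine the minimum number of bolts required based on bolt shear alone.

4 bolts

A_b = π·12²/4 = 113.1 mm².
Per-bolt design strength φR_n = 0.75 × 469 × 113.1 × 1 / 1000 = 39.78 kN.
n ≥ 149 / 39.78 = 3.745 → use 4 bolts.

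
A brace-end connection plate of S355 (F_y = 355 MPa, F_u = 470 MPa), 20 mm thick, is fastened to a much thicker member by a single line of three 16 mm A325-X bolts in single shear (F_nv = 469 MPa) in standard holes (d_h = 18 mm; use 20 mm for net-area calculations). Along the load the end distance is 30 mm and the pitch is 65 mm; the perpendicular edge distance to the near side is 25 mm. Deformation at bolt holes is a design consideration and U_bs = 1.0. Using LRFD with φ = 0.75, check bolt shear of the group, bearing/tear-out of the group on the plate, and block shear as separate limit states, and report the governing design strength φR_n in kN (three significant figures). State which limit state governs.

212 kN (bolt shear governs)

Bolt shear: A_b = π·16²/4 = 201.1 mm²; R_n = 469 × 201.1 × 3 × 1 / 1000 = 282.9 kN → 0.75 × 282.9 = 212 kN.
Bearing: edge l_c = 21, r_n = 236.9 kN; interior l_c = 47, r_n = 361 kN; R_n = 236.9 + 2·361 = 958.8 kN → 719 kN.
Block shear: A_gv = 3200, A_nv = 2200, A_nt = 300 mm²; R_n = min(0.6F_uA_nv, 0.6F_yA_gv) + U_bs·F_u·A_nt = 761.4 kN → 571 kN.
Bolt shear governs: 212 kN.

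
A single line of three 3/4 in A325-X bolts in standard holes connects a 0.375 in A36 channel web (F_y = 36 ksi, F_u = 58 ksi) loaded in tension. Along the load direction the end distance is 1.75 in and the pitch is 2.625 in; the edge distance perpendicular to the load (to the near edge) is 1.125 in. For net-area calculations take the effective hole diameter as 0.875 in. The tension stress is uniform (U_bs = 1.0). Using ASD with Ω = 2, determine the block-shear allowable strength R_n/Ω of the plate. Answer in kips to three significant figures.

Shear plane L_v = 1.75 + 2·2.625 = 7 in; A_gv = 7 × 0.375 = 2.625 in².
A_nv = (7 − 2.5·0.875) × 0.375 = 1.805 in².
A_nt = (1.125 − 0.5·0.875) × 0.375 = 0.2578 in².
0.6 F_u A_nv = 62.8 kips; 0.6 F_y A_gv = 56.7 kips → shear yielding governs the shear term.
R_n = 56.7 + 1.0 × 58 × 0.2578 = 71.65 kips.
Allowable strength R_n/Ω = 71.65 / 2 = 35.8 kips.

35.8 kips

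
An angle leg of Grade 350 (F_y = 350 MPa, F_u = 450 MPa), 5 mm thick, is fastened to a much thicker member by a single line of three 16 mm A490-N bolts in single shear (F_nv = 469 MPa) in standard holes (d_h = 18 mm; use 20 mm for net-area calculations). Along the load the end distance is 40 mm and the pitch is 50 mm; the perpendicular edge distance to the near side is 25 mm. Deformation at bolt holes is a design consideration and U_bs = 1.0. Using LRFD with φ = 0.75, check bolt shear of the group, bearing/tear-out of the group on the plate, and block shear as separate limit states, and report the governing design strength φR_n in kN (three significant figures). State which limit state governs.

Bolt shear: A_b = π·16²/4 = 201.1 mm²; R_n = 469 × 201.1 × 3 × 1 / 1000 = 282.9 kN → 0.75 × 282.9 = 212 kN.
Bearing: edge l_c = 31, r_n = 83.7 kN; interior l_c = 32, r_n = 86.4 kN; R_n = 83.7 + 2·86.4 = 256.5 kN → 192 kN.
Block shear: A_gv = 700, A_nv = 450, A_nt = 75 mm²; R_n = min(0.6F_uA_nv, 0.6F_yA_gv) + U_bs·F_u·A_nt = 155.2 kN → 116 kN.
Block shear governs: 116 kN.

116 kN (block shear governs)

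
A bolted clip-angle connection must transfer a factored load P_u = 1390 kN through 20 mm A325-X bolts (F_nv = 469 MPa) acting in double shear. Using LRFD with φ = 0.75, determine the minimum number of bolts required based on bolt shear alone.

7 bolts

A_b = π·20²/4 = 314.2 mm².
Per-bolt design strength φR_n = 0.75 × 469 × 314.2 × 2 / 1000 = 221 kN.
n ≥ 1390 / 221 = 6.289 → use 7 bolts.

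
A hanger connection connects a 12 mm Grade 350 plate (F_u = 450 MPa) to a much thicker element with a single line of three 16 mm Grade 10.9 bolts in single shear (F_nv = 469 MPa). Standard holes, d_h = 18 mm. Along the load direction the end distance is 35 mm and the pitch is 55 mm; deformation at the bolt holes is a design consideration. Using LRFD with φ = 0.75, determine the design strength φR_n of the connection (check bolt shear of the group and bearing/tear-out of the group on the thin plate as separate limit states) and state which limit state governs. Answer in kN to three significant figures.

212 kN (bolt shear governs)

Bolt shear: A_b = π·16²/4 = 201.1 mm²; R_n = 469 × 201.1 × 3 × 1 / 1000 = 282.9 kN → 0.75 × 282.9 = 212 kN.
Bearing (1.2 l_c t F_u ≤ 2.4 d t F_u): upper limit = 2.4·16·12·450 / 1000 = 207.4 kN.
  Edge l_c = 35 − 18/2 = 26 → r_n = 168.5 kN; interior l_c = 55 − 18 = 37 → r_n = 207.4 kN.
  R_n,bearing = 1·168.5 + 2·207.4 = 583.2 kN → 0.75 × 583.2 = 437 kN.
Bolt shear governs: 212 kN.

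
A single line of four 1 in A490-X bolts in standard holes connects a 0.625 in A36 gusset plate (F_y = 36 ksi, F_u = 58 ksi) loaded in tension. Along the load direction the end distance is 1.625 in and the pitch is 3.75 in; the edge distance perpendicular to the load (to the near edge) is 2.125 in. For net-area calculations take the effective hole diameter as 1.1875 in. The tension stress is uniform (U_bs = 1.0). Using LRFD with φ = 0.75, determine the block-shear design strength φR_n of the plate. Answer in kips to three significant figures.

Shear plane L_v = 1.625 + 3·3.75 = 12.88 in; A_gv = 12.88 × 0.625 = 8.047 in².
A_nv = (12.88 − 3.5·1.1875) × 0.625 = 5.449 in².
A_nt = (2.125 − 0.5·1.1875) × 0.625 = 0.957 in².
0.6 F_u A_nv = 189.6 kips; 0.6 F_y A_gv = 173.8 kips → shear yielding governs the shear term.
R_n = 173.8 + 1.0 × 58 × 0.957 = 229.3 kips.
Design strength φR_n = 0.75 × 229.3 = 172 kips.

172 kips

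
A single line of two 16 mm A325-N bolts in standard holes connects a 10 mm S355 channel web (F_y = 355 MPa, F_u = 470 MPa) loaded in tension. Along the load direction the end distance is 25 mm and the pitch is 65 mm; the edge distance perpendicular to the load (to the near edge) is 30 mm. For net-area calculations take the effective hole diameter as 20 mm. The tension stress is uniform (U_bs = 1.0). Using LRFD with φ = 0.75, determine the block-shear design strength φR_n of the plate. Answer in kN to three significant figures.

Shear plane L_v = 25 + 1·65 = 90 mm; A_gv = 90 × 10 = 900 mm².
A_nv = (90 − 1.5·20) × 10 = 600 mm².
A_nt = (30 − 0.5·20) × 10 = 200 mm².
0.6 F_u A_nv = 169.2 kN; 0.6 F_y A_gv = 191.7 kN → shear rupture governs the shear term.
R_n = 169.2 + 1.0 × 470 × 200 / 1000 = 263.2 kN.
Design strength φR_n = 0.75 × 263.2 = 197 kN.

197 kN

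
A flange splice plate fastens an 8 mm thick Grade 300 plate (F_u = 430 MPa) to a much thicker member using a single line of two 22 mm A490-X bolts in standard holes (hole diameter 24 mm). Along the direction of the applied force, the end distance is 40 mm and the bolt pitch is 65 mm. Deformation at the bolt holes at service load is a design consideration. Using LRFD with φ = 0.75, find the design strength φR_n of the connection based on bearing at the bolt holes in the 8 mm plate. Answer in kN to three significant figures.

214 kN

Per bolt r_n = 1.2 l_c t F_u ≤ 2.4 d t F_u; upper limit = 2.4 × 22 × 8 × 430 / 1000 = 181.6 kN.
Edge bolt: l_c = 40 − 24/2 = 28 mm → 1.2 × 28 × 8 × 430 / 1000 = 115.6 → r_n = 115.6 kN.
Interior bolts: l_c = 65 − 24 = 41 mm → 1.2 × 41 × 8 × 430 / 1000 = 169.2 → r_n = 169.2 kN.
R_n = 1 × 115.6 + 1 × 169.2 = 284.8 kN.
Design strength φR_n = 0.75 × 284.8 = 214 kN.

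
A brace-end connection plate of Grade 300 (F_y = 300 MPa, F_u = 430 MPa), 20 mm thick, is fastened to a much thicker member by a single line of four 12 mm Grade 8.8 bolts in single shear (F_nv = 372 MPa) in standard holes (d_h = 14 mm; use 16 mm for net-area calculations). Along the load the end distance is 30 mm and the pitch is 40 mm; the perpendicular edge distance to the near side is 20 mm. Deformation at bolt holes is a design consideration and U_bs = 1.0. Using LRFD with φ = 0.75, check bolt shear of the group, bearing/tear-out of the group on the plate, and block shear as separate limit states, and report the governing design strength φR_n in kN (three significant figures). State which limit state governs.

126 kN (bolt shear governs)

Bolt shear: A_b = π·12²/4 = 113.1 mm²; R_n = 372 × 113.1 × 4 × 1 / 1000 = 168.3 kN → 0.75 × 168.3 = 126 kN.
Bearing: edge l_c = 23, r_n = 237.4 kN; interior l_c = 26, r_n = 247.7 kN; R_n = 237.4 + 3·247.7 = 980.4 kN → 735 kN.
Block shear: A_gv = 3000, A_nv = 1880, A_nt = 240 mm²; R_n = min(0.6F_uA_nv, 0.6F_yA_gv) + U_bs·F_u·A_nt = 588.2 kN → 441 kN.
Bolt shear governs: 126 kN.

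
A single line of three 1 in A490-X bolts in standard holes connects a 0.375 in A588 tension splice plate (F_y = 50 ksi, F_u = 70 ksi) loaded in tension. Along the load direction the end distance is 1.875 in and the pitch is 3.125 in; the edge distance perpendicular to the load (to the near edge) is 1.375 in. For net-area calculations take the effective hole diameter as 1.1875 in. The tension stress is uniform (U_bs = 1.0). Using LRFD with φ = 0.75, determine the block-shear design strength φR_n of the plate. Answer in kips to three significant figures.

76.3 kips

Shear plane L_v = 1.875 + 2·3.125 = 8.125 in; A_gv = 8.125 × 0.375 = 3.047 in².
A_nv = (8.125 − 2.5·1.1875) × 0.375 = 1.934 in².
A_nt = (1.375 − 0.5·1.1875) × 0.375 = 0.293 in².
0.6 F_u A_nv = 81.21 kips; 0.6 F_y A_gv = 91.41 kips → shear rupture governs the shear term.
R_n = 81.21 + 1.0 × 70 × 0.293 = 101.7 kips.
Design strength φR_n = 0.75 × 101.7 = 76.3 kips.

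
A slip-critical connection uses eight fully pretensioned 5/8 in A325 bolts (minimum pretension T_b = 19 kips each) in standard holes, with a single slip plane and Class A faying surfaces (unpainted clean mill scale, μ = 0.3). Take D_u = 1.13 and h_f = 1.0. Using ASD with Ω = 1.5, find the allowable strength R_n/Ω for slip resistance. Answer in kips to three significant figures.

R_n = μ · D_u · h_f · T_b · n_s · n_b = 0.3 × 1.13 × 1.0 × 19 × 1 × 8 = 51.53 kips.
Allowable strength R_n/Ω = 51.53 / 1.5 = 34.4 kips.

34.4 kips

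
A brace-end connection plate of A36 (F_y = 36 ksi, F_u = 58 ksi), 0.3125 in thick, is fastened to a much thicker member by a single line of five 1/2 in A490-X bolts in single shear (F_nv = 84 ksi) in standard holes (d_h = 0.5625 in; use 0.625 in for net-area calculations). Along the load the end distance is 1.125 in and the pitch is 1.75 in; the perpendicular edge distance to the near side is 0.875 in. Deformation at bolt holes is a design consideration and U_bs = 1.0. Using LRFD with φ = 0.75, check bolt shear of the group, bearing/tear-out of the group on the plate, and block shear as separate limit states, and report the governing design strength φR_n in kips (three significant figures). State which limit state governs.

48.8 kips (block shear governs)

Bolt shear: A_b = π·0.5²/4 = 0.1963 in²; R_n = 84 × 0.1963 × 5 × 1 = 82.47 kips → 0.75 × 82.47 = 61.9 kips.
Bearing: edge l_c = 0.8438, r_n = 18.35 kips; interior l_c = 1.188, r_n = 21.75 kips; R_n = 18.35 + 4·21.75 = 105.4 kips → 79 kips.
Block shear: A_gv = 2.539, A_nv = 1.66, A_nt = 0.1758 in²; R_n = min(0.6F_uA_nv, 0.6F_yA_gv) + U_bs·F_u·A_nt = 65.04 kips → 48.8 kips.
Block shear governs: 48.8 kips.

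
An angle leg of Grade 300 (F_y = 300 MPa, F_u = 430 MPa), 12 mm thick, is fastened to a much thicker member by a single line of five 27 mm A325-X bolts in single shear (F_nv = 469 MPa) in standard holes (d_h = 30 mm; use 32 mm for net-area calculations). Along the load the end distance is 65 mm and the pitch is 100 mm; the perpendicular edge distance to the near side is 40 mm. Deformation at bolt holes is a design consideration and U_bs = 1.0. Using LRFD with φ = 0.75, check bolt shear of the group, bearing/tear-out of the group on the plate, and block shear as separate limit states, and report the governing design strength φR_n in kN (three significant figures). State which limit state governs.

Bolt shear: A_b = π·27²/4 = 572.6 mm²; R_n = 469 × 572.6 × 5 × 1 / 1000 = 1343 kN → 0.75 × 1343 = 1010 kN.
Bearing: edge l_c = 50, r_n = 309.6 kN; interior l_c = 70, r_n = 334.4 kN; R_n = 309.6 + 4·334.4 = 1647 kN → 1240 kN.
Block shear: A_gv = 5580, A_nv = 3852, A_nt = 288 mm²; R_n = min(0.6F_uA_nv, 0.6F_yA_gv) + U_bs·F_u·A_nt = 1118 kN → 838 kN.
Block shear governs: 838 kN.

838 kN (block shear governs)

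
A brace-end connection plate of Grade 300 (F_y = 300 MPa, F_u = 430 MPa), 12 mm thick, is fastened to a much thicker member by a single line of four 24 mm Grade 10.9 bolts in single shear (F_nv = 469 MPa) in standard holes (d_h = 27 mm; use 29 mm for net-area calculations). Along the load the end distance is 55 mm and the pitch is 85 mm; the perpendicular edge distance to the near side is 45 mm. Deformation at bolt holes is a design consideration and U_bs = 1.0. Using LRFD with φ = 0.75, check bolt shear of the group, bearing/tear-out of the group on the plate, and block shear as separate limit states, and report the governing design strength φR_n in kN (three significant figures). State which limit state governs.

Bolt shear: A_b = π·24²/4 = 452.4 mm²; R_n = 469 × 452.4 × 4 × 1 / 1000 = 848.7 kN → 0.75 × 848.7 = 637 kN.
Bearing: edge l_c = 41.5, r_n = 257 kN; interior l_c = 58, r_n = 297.2 kN; R_n = 257 + 3·297.2 = 1149 kN → 861 kN.
Block shear: A_gv = 3720, A_nv = 2502, A_nt = 366 mm²; R_n = min(0.6F_uA_nv, 0.6F_yA_gv) + U_bs·F_u·A_nt = 802.9 kN → 602 kN.
Block shear governs: 602 kN.

602 kN (block shear governs)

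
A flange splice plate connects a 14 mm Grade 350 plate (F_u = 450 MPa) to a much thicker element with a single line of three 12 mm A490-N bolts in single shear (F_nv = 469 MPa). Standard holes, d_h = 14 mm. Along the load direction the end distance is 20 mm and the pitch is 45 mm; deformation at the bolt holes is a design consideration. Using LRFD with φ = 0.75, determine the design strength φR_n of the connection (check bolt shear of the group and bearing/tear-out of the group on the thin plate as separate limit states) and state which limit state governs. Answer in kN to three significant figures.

Bolt shear: A_b = π·12²/4 = 113.1 mm²; R_n = 469 × 113.1 × 3 × 1 / 1000 = 159.1 kN → 0.75 × 159.1 = 119 kN.
Bearing (1.2 l_c t F_u ≤ 2.4 d t F_u): upper limit = 2.4·12·14·450 / 1000 = 181.4 kN.
  Edge l_c = 20 − 14/2 = 13 → r_n = 98.28 kN; interior l_c = 45 − 14 = 31 → r_n = 181.4 kN.
  R_n,bearing = 1·98.28 + 2·181.4 = 461.2 kN → 0.75 × 461.2 = 346 kN.
Bolt shear governs: 119 kN.

119 kN (bolt shear governs)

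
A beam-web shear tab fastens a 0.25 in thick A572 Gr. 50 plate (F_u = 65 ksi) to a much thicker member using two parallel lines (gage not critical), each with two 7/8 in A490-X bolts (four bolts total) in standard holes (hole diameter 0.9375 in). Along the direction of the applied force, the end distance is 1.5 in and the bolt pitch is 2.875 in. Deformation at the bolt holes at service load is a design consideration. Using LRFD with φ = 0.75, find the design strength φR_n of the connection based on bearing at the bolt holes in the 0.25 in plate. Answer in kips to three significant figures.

Per bolt r_n = 1.2 l_c t F_u ≤ 2.4 d t F_u; upper limit = 2.4 × 0.875 × 0.25 × 65 = 34.12 kips.
Edge bolt: l_c = 1.5 − 0.9375/2 = 1.031 in → 1.2 × 1.031 × 0.25 × 65 = 20.11 → r_n = 20.11 kips.
Interior bolts: l_c = 2.875 − 0.9375 = 1.938 in → 1.2 × 1.938 × 0.25 × 65 = 37.78 → r_n = 34.12 kips.
R_n = 2 × 20.11 + 2 × 34.12 = 108.5 kips.
Design strength φR_n = 0.75 × 108.5 = 81.4 kips.

81.4 kips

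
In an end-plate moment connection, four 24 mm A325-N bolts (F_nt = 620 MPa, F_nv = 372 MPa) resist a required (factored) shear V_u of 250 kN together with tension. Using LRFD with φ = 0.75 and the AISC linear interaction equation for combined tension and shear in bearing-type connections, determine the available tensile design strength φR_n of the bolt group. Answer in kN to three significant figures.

A_b = π·24²/4 = 452.4 mm²; f_rv = 250 × 1000 / (4 × 452.4) = 138.2 MPa.
F'_nt = 1.3 F_nt − (F_nt / φF_nv) f_rv = 1.3·620 − (620/(0.75·372))·138.2 = 499 MPa, capped at F_nt → F'_nt = 499 MPa.
R_n = F'_nt · A_b · n = 499 × 452.4 × 4 / 1000 = 902.9 kN.
Design strength φR_n = 0.75 × 902.9 = 677 kN.

677 kN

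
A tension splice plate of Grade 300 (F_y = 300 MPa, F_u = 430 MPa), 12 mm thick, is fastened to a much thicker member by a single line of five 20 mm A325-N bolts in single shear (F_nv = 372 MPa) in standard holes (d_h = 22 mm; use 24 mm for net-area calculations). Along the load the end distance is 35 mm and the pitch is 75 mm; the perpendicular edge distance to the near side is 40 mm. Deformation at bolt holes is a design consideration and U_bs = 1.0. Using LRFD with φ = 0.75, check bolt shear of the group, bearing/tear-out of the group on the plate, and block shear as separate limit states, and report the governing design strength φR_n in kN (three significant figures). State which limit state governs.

Bolt shear: A_b = π·20²/4 = 314.2 mm²; R_n = 372 × 314.2 × 5 × 1 / 1000 = 584.3 kN → 0.75 × 584.3 = 438 kN.
Bearing: edge l_c = 24, r_n = 148.6 kN; interior l_c = 53, r_n = 247.7 kN; R_n = 148.6 + 4·247.7 = 1139 kN → 854 kN.
Block shear: A_gv = 4020, A_nv = 2724, A_nt = 336 mm²; R_n = min(0.6F_uA_nv, 0.6F_yA_gv) + U_bs·F_u·A_nt = 847.3 kN → 635 kN.
Bolt shear governs: 438 kN.

438 kN (bolt shear governs)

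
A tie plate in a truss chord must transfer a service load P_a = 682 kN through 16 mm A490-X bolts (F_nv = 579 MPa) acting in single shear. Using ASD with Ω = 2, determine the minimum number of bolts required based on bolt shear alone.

12 bolts

A_b = π·16²/4 = 201.1 mm².
Per-bolt allowable strength R_n/Ω = 579 × 201.1 × 1 / 1000 / 2 = 58.21 kN.
n ≥ 682 / 58.21 = 11.72 → use 12 bolts.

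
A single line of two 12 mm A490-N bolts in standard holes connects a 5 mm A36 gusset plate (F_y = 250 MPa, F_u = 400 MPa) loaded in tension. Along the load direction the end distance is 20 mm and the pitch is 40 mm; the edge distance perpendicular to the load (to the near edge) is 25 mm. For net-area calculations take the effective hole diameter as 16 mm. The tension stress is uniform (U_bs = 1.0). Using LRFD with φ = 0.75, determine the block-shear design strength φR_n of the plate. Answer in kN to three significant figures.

Shear plane L_v = 20 + 1·40 = 60 mm; A_gv = 60 × 5 = 300 mm².
A_nv = (60 − 1.5·16) × 5 = 180 mm².
A_nt = (25 − 0.5·16) × 5 = 85 mm².
0.6 F_u A_nv = 43.2 kN; 0.6 F_y A_gv = 45 kN → shear rupture governs the shear term.
R_n = 43.2 + 1.0 × 400 × 85 / 1000 = 77.2 kN.
Design strength φR_n = 0.75 × 77.2 = 57.9 kN.

57.9 kN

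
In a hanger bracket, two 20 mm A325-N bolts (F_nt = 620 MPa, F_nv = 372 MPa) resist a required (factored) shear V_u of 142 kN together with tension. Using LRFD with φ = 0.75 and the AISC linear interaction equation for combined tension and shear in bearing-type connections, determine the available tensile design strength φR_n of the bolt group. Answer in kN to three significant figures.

A_b = π·20²/4 = 314.2 mm²; f_rv = 142 × 1000 / (2 × 314.2) = 226 MPa.
F'_nt = 1.3 F_nt − (F_nt / φF_nv) f_rv = 1.3·620 − (620/(0.75·372))·226 = 303.8 MPa, capped at F_nt → F'_nt = 303.8 MPa.
R_n = F'_nt · A_b · n = 303.8 × 314.2 × 2 / 1000 = 190.9 kN.
Design strength φR_n = 0.75 × 190.9 = 143 kN.

143 kN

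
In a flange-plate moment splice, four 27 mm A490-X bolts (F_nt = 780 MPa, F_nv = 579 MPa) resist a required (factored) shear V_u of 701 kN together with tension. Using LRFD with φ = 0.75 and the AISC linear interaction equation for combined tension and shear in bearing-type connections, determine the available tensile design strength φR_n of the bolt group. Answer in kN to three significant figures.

A_b = π·27²/4 = 572.6 mm²; f_rv = 701 × 1000 / (4 × 572.6) = 306.1 MPa.
F'_nt = 1.3 F_nt − (F_nt / φF_nv) f_rv = 1.3·780 − (780/(0.75·579))·306.1 = 464.2 MPa, capped at F_nt → F'_nt = 464.2 MPa.
R_n = F'_nt · A_b · n = 464.2 × 572.6 × 4 / 1000 = 1063 kN.
Design strength φR_n = 0.75 × 1063 = 797 kN.

797 kN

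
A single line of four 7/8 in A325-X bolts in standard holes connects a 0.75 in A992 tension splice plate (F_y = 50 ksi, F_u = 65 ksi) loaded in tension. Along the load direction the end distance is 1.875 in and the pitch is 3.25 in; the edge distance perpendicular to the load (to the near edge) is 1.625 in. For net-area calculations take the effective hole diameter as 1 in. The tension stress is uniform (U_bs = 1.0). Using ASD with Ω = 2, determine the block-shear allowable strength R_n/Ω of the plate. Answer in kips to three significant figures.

146 kips

Shear plane L_v = 1.875 + 3·3.25 = 11.62 in; A_gv = 11.62 × 0.75 = 8.719 in².
A_nv = (11.62 − 3.5·1) × 0.75 = 6.094 in².
A_nt = (1.625 − 0.5·1) × 0.75 = 0.8438 in².
0.6 F_u A_nv = 237.7 kips; 0.6 F_y A_gv = 261.6 kips → shear rupture governs the shear term.
R_n = 237.7 + 1.0 × 65 × 0.8438 = 292.5 kips.
Allowable strength R_n/Ω = 292.5 / 2 = 146 kips.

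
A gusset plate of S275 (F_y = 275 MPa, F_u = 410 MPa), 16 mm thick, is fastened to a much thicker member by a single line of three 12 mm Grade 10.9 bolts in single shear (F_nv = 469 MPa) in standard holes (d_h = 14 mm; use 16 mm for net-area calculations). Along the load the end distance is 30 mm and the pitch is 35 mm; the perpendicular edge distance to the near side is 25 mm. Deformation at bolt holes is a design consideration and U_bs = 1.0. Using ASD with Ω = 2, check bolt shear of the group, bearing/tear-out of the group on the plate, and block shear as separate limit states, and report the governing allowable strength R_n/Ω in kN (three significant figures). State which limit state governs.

Bolt shear: A_b = π·12²/4 = 113.1 mm²; R_n = 469 × 113.1 × 3 × 1 / 1000 = 159.1 kN → 159.1 / 2 = 79.6 kN.
Bearing: edge l_c = 23, r_n = 181.1 kN; interior l_c = 21, r_n = 165.3 kN; R_n = 181.1 + 2·165.3 = 511.7 kN → 256 kN.
Block shear: A_gv = 1600, A_nv = 960, A_nt = 272 mm²; R_n = min(0.6F_uA_nv, 0.6F_yA_gv) + U_bs·F_u·A_nt = 347.7 kN → 174 kN.
Bolt shear governs: 79.6 kN.

79.6 kN (bolt shear governs)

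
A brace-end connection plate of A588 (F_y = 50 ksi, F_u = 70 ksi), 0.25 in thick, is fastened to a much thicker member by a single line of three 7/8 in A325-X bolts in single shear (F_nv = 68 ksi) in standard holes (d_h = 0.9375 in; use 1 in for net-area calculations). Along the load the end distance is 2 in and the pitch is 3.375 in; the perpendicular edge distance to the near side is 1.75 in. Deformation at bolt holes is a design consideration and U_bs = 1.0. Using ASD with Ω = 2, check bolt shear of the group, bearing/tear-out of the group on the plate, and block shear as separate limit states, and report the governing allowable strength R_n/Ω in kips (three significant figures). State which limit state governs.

Bolt shear: A_b = π·0.875²/4 = 0.6013 in²; R_n = 68 × 0.6013 × 3 × 1 = 122.7 kips → 122.7 / 2 = 61.3 kips.
Bearing: edge l_c = 1.531, r_n = 32.16 kips; interior l_c = 2.438, r_n = 36.75 kips; R_n = 32.16 + 2·36.75 = 105.7 kips → 52.8 kips.
Block shear: A_gv = 2.188, A_nv = 1.562, A_nt = 0.3125 in²; R_n = min(0.6F_uA_nv, 0.6F_yA_gv) + U_bs·F_u·A_nt = 87.5 kips → 43.8 kips.
Block shear governs: 43.8 kips.

43.8 kips (block shear governs)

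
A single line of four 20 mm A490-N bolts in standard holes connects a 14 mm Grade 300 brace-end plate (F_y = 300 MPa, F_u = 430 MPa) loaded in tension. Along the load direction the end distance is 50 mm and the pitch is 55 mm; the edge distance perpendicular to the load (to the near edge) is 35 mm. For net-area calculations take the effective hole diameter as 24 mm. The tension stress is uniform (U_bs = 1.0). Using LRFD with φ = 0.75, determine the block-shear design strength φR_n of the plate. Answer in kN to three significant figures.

459 kN

Shear plane L_v = 50 + 3·55 = 215 mm; A_gv = 215 × 14 = 3010 mm².
A_nv = (215 − 3.5·24) × 14 = 1834 mm².
A_nt = (35 − 0.5·24) × 14 = 322 mm².
0.6 F_u A_nv = 473.2 kN; 0.6 F_y A_gv = 541.8 kN → shear rupture governs the shear term.
R_n = 473.2 + 1.0 × 430 × 322 / 1000 = 611.6 kN.
Design strength φR_n = 0.75 × 611.6 = 459 kN.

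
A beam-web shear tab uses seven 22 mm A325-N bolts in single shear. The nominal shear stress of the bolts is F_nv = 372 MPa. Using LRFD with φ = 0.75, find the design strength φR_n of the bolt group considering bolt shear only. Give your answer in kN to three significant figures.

742 kN

A_b = π × 22² / 4 = 380.1 mm².
R_n = F_nv · A_b · n · n_s = 372 × 380.1 × 7 × 1 / 1000 = 989.9 kN.
Design strength φR_n = 0.75 × 989.9 = 742 kN.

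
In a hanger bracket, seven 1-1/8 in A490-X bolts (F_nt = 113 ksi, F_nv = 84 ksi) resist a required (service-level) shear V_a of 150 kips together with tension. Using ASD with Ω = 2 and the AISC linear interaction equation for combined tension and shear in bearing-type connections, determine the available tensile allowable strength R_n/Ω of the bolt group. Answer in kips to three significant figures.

309 kips

A_b = π·1.125²/4 = 0.994 in²; f_rv = 150 / (7 × 0.994) = 21.56 ksi.
F'_nt = 1.3 F_nt − (Ω F_nt / F_nv) f_rv = 1.3·113 − (2·113/84)·21.56 = 88.9 ksi, capped at F_nt → F'_nt = 88.9 ksi.
R_n = F'_nt · A_b · n = 88.9 × 0.994 × 7 = 618.6 kips.
Allowable strength R_n/Ω = 618.6 / 2 = 309 kips.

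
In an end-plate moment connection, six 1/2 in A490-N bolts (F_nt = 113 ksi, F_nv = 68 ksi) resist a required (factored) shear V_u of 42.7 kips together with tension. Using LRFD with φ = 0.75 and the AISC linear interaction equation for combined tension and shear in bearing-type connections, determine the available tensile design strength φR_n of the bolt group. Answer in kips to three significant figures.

A_b = π·0.5²/4 = 0.1963 in²; f_rv = 42.7 / (6 × 0.1963) = 36.24 ksi.
F'_nt = 1.3 F_nt − (F_nt / φF_nv) f_rv = 1.3·113 − (113/(0.75·68))·36.24 = 66.59 ksi, capped at F_nt → F'_nt = 66.59 ksi.
R_n = F'_nt · A_b · n = 66.59 × 0.1963 × 6 = 78.45 kips.
Design strength φR_n = 0.75 × 78.45 = 58.8 kips.

58.8 kips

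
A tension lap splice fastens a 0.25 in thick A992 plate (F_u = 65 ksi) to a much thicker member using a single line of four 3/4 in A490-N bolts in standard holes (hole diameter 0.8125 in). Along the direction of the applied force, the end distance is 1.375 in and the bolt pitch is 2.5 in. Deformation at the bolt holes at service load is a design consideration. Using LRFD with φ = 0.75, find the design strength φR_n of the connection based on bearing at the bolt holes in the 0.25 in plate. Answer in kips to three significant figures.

80 kips

Per bolt r_n = 1.2 l_c t F_u ≤ 2.4 d t F_u; upper limit = 2.4 × 0.75 × 0.25 × 65 = 29.25 kips.
Edge bolt: l_c = 1.375 − 0.8125/2 = 0.9688 in → 1.2 × 0.9688 × 0.25 × 65 = 18.89 → r_n = 18.89 kips.
Interior bolts: l_c = 2.5 − 0.8125 = 1.688 in → 1.2 × 1.688 × 0.25 × 65 = 32.91 → r_n = 29.25 kips.
R_n = 1 × 18.89 + 3 × 29.25 = 106.6 kips.
Design strength φR_n = 0.75 × 106.6 = 80 kips.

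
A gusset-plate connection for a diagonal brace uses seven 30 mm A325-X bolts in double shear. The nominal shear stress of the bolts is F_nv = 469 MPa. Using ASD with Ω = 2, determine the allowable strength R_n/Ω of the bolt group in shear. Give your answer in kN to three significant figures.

A_b = π × 30² / 4 = 706.9 mm².
R_n = F_nv · A_b · n · n_s = 469 × 706.9 × 7 × 2 / 1000 = 4641 kN.
Allowable strength R_n/Ω = 4641 / 2 = 2320 kN.

2320 kN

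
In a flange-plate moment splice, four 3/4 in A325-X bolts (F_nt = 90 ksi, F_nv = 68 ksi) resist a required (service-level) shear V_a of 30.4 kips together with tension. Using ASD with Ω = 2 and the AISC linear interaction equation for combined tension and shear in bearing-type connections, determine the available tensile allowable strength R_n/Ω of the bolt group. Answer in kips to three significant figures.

63.1 kips

A_b = π·0.75²/4 = 0.4418 in²; f_rv = 30.4 / (4 × 0.4418) = 17.2 ksi.
F'_nt = 1.3 F_nt − (Ω F_nt / F_nv) f_rv = 1.3·90 − (2·90/68)·17.2 = 71.46 ksi, capped at F_nt → F'_nt = 71.46 ksi.
R_n = F'_nt · A_b · n = 71.46 × 0.4418 × 4 = 126.3 kips.
Allowable strength R_n/Ω = 126.3 / 2 = 63.1 kips.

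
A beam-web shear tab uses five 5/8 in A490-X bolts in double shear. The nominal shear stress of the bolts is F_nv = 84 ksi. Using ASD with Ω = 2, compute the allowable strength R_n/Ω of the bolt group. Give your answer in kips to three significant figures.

129 kips

A_b = π × 0.625² / 4 = 0.3068 in².
R_n = F_nv · A_b · n · n_s = 84 × 0.3068 × 5 × 2 = 257.7 kips.
Allowable strength R_n/Ω = 257.7 / 2 = 129 kips.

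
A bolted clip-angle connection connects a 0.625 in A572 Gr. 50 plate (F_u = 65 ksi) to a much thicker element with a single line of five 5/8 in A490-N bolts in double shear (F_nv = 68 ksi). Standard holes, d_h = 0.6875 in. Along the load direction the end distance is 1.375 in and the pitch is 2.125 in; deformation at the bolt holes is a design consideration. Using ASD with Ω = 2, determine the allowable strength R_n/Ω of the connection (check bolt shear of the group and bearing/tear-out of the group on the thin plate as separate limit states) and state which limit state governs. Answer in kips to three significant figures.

104 kips (bolt shear governs)

Bolt shear: A_b = π·0.625²/4 = 0.3068 in²; R_n = 68 × 0.3068 × 5 × 2 = 208.6 kips → 208.6 / 2 = 104 kips.
Bearing (1.2 l_c t F_u ≤ 2.4 d t F_u): upper limit = 2.4·0.625·0.625·65 = 60.94 kips.
  Edge l_c = 1.375 − 0.6875/2 = 1.031 → r_n = 50.27 kips; interior l_c = 2.125 − 0.6875 = 1.438 → r_n = 60.94 kips.
  R_n,bearing = 1·50.27 + 4·60.94 = 294 kips → 294 / 2 = 147 kips.
Bolt shear governs: 104 kips.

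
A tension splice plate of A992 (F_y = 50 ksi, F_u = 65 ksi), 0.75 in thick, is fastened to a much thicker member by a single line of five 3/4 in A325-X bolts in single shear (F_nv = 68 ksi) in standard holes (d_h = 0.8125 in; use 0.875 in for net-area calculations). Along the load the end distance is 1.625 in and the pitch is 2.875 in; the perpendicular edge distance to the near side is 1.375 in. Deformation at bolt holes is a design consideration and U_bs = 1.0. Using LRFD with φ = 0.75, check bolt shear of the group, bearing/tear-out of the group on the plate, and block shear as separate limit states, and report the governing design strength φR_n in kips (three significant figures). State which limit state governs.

Bolt shear: A_b = π·0.75²/4 = 0.4418 in²; R_n = 68 × 0.4418 × 5 × 1 = 150.2 kips → 0.75 × 150.2 = 113 kips.
Bearing: edge l_c = 1.219, r_n = 71.3 kips; interior l_c = 2.062, r_n = 87.75 kips; R_n = 71.3 + 4·87.75 = 422.3 kips → 317 kips.
Block shear: A_gv = 9.844, A_nv = 6.891, A_nt = 0.7031 in²; R_n = min(0.6F_uA_nv, 0.6F_yA_gv) + U_bs·F_u·A_nt = 314.4 kips → 236 kips.
Bolt shear governs: 113 kips.

113 kips (bolt shear governs)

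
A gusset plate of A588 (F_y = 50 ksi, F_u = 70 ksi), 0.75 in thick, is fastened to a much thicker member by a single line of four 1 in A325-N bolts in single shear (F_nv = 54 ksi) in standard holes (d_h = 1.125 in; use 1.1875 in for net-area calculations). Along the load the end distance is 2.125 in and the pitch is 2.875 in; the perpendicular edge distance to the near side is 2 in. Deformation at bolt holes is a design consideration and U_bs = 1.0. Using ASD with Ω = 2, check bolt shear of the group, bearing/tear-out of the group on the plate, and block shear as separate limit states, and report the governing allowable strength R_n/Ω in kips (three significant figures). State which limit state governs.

84.8 kips (bolt shear governs)

Bolt shear: A_b = π·1²/4 = 0.7854 in²; R_n = 54 × 0.7854 × 4 × 1 = 169.6 kips → 169.6 / 2 = 84.8 kips.
Bearing: edge l_c = 1.562, r_n = 98.44 kips; interior l_c = 1.75, r_n = 110.3 kips; R_n = 98.44 + 3·110.3 = 429.2 kips → 215 kips.
Block shear: A_gv = 8.062, A_nv = 4.945, A_nt = 1.055 in²; R_n = min(0.6F_uA_nv, 0.6F_yA_gv) + U_bs·F_u·A_nt = 281.5 kips → 141 kips.
Bolt shear governs: 84.8 kips.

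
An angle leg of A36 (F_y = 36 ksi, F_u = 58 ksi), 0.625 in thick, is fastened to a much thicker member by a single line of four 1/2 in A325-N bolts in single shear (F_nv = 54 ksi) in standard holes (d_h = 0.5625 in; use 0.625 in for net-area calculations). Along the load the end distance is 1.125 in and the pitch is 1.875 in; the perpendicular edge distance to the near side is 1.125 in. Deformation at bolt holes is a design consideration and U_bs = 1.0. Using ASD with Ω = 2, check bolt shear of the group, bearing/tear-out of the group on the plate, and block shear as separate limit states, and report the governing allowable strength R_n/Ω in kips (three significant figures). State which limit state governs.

21.2 kips (bolt shear governs)

Bolt shear: A_b = π·0.5²/4 = 0.1963 in²; R_n = 54 × 0.1963 × 4 × 1 = 42.41 kips → 42.41 / 2 = 21.2 kips.
Bearing: edge l_c = 0.8438, r_n = 36.7 kips; interior l_c = 1.312, r_n = 43.5 kips; R_n = 36.7 + 3·43.5 = 167.2 kips → 83.6 kips.
Block shear: A_gv = 4.219, A_nv = 2.852, A_nt = 0.5078 in²; R_n = min(0.6F_uA_nv, 0.6F_yA_gv) + U_bs·F_u·A_nt = 120.6 kips → 60.3 kips.
Bolt shear governs: 21.2 kips.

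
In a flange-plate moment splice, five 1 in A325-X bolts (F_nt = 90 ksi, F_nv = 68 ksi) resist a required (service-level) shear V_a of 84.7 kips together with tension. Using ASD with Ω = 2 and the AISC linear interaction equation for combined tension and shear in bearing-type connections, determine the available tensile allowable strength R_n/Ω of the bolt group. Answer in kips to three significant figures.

118 kips

A_b = π·1²/4 = 0.7854 in²; f_rv = 84.7 / (5 × 0.7854) = 21.57 ksi.
F'_nt = 1.3 F_nt − (Ω F_nt / F_nv) f_rv = 1.3·90 − (2·90/68)·21.57 = 59.91 ksi, capped at F_nt → F'_nt = 59.91 ksi.
R_n = F'_nt · A_b · n = 59.91 × 0.7854 × 5 = 235.3 kips.
Allowable strength R_n/Ω = 235.3 / 2 = 118 kips.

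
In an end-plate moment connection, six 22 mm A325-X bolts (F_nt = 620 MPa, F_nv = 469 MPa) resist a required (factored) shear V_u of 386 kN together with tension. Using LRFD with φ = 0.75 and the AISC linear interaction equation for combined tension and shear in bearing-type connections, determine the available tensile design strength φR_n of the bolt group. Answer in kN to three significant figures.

868 kN

A_b = π·22²/4 = 380.1 mm²; f_rv = 386 × 1000 / (6 × 380.1) = 169.2 MPa.
F'_nt = 1.3 F_nt − (F_nt / φF_nv) f_rv = 1.3·620 − (620/(0.75·469))·169.2 = 507.7 MPa, capped at F_nt → F'_nt = 507.7 MPa.
R_n = F'_nt · A_b · n = 507.7 × 380.1 × 6 / 1000 = 1158 kN.
Design strength φR_n = 0.75 × 1158 = 868 kN.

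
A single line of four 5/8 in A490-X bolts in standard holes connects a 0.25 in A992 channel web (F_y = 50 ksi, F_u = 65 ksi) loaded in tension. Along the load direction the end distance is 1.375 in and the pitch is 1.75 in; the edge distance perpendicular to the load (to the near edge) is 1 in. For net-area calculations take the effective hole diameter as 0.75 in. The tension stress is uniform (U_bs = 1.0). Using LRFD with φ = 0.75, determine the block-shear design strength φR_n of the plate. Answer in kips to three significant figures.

Shear plane L_v = 1.375 + 3·1.75 = 6.625 in; A_gv = 6.625 × 0.25 = 1.656 in².
A_nv = (6.625 − 3.5·0.75) × 0.25 = 1 in².
A_nt = (1 − 0.5·0.75) × 0.25 = 0.1562 in².
0.6 F_u A_nv = 39 kips; 0.6 F_y A_gv = 49.69 kips → shear rupture governs the shear term.
R_n = 39 + 1.0 × 65 × 0.1562 = 49.16 kips.
Design strength φR_n = 0.75 × 49.16 = 36.9 kips.

36.9 kips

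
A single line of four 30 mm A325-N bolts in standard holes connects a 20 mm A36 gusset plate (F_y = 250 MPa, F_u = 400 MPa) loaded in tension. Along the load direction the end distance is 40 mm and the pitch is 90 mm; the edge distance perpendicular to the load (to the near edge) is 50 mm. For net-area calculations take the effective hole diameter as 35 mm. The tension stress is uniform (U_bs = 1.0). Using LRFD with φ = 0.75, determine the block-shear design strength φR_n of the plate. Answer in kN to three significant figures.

Shear plane L_v = 40 + 3·90 = 310 mm; A_gv = 310 × 20 = 6200 mm².
A_nv = (310 − 3.5·35) × 20 = 3750 mm².
A_nt = (50 − 0.5·35) × 20 = 650 mm².
0.6 F_u A_nv = 900 kN; 0.6 F_y A_gv = 930 kN → shear rupture governs the shear term.
R_n = 900 + 1.0 × 400 × 650 / 1000 = 1160 kN.
Design strength φR_n = 0.75 × 1160 = 870 kN.

870 kN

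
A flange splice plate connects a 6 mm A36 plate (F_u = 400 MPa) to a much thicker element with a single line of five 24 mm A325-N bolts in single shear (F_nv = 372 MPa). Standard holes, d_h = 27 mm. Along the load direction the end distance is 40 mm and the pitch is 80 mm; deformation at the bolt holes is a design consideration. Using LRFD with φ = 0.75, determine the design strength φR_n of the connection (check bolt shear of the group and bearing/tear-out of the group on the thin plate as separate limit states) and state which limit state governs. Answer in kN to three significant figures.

Bolt shear: A_b = π·24²/4 = 452.4 mm²; R_n = 372 × 452.4 × 5 × 1 / 1000 = 841.4 kN → 0.75 × 841.4 = 631 kN.
Bearing (1.2 l_c t F_u ≤ 2.4 d t F_u): upper limit = 2.4·24·6·400 / 1000 = 138.2 kN.
  Edge l_c = 40 − 27/2 = 26.5 → r_n = 76.32 kN; interior l_c = 80 − 27 = 53 → r_n = 138.2 kN.
  R_n,bearing = 1·76.32 + 4·138.2 = 629.3 kN → 0.75 × 629.3 = 472 kN.
Bearing governs: 472 kN.

472 kN (bearing governs)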